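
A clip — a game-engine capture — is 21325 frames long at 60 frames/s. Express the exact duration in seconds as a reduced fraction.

4265/12 seconds

Running time = 21325 ÷ (60) = 21325 × 1/60 = 4265/12 s.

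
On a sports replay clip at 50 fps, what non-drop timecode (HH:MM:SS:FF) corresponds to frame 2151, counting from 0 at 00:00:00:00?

2151 ÷ 50 = 43 full seconds, remainder 1 frame.
43 s = 0 h 0 min 43 s.
Timecode: 00:00:43:01.

00:00:43:01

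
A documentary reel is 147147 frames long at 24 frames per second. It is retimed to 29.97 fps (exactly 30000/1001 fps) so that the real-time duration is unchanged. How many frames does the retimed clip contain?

Target frames = source frames × (target rate / source rate) = 147147 × (30000/1001)/(24) = 147147 × 1250/1001 = 183750.

183750 frames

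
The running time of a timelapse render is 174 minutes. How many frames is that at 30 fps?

313200 frames

174 min = 10440 s.
Frames = 10440 × 30 = 313200.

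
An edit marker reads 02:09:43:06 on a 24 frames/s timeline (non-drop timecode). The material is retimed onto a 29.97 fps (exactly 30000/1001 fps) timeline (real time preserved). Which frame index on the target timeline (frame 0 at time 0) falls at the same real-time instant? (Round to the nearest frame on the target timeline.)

frame 233264

Source frame index: (2×3600 + 9×60 + 43) × 24 + 6 = 186798.
Real time: 186798 / (24) = 31133/4 s.
Target frame: (31133/4) × (30000/1001) = 233497500/1001 ≈ 233264.236 → 233264.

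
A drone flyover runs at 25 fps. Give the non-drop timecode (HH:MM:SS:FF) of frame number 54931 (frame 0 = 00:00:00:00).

54931 ÷ 25 = 2197 full seconds, remainder 6 frames.
2197 s = 0 h 36 min 37 s.
Timecode: 00:36:37:06.

00:36:37:06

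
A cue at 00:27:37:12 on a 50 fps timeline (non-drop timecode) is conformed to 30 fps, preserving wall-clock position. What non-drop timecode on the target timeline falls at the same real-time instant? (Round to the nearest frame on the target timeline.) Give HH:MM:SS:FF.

00:27:37:07

Source frame index: (0×3600 + 27×60 + 37) × 50 + 12 = 82862.
Real time: 82862 / (50) = 41431/25 s.
Target frame: (41431/25) × (30) = 248586/5 ≈ 49717.200 → 49717.
At 30 labels/s: frame 49717 → 00:27:37:07.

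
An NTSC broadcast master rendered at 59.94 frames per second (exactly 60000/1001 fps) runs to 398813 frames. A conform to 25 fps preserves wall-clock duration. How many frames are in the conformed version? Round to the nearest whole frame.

166338 frames

Frames at target rate = 398813 × (25) / (60000/1001) = 399211813/2400 ≈ 166338.255.
Nearest whole frame: 166338.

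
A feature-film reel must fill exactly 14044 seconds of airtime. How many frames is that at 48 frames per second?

674112 frames

Frames = 14044 × 48 = 674112.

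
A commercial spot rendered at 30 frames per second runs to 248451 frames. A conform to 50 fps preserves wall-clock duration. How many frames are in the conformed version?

414085 frames

Target frames = source frames × (target rate / source rate) = 248451 × (50)/(30) = 248451 × 5/3 = 414085.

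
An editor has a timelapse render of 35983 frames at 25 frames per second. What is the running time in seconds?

Running time = 35983 / (25) = 1439.32 s.

1439.32 seconds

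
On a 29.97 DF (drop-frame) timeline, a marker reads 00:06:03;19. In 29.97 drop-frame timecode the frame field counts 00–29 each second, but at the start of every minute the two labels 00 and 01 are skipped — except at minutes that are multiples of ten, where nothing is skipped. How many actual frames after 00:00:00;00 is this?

Complete 10-minute blocks: 0, each 17982 frames → 0.
Remaining 6 whole minutes in the current block: 1800 + 5 × 1798 = 10790 frames.
Within the current minute: 3 × 30 + 19 − 2 = 107 (labels ;00/;01 skipped at this minute). Total = 0 + 10790 + 107 = 10897.

10897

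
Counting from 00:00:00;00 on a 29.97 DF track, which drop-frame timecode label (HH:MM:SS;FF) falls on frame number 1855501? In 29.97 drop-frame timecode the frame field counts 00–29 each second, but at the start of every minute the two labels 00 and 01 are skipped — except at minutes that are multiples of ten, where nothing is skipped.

17:11:51;27

Each 10-minute DF block holds 10 × 60 × 30 − 9 × 2 = 17982 frames. 1855501 ÷ 17982 → 103 full blocks, remainder 3355.
Within the partial block the first minute is 1800 frames and each further minute 1798, so 1 further minute boundary passed. Total skipped labels = 18 × 103 + 2 × 1 = 1856.
Non-drop label index = 1855501 + 1856 = 1857357; at 30 labels/s that is 17:11:51:27, i.e. DF 17:11:51;27.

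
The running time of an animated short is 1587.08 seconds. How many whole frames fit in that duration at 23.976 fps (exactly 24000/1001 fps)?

Frames = 1587.08 × 24000/1001 = 3462720/91 ≈ 38051.8681.
Complete frames: 38051.

38051 frames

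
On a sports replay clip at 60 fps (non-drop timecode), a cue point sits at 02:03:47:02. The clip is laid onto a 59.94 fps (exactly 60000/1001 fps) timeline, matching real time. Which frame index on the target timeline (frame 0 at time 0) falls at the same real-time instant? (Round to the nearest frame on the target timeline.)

Source frame index: (2×3600 + 3×60 + 47) × 60 + 2 = 445622.
Real time: 445622 / (60) = 222811/30 s.
Target frame: (222811/30) × (60000/1001) = 445622000/1001 ≈ 445176.823 → 445177.

frame 445177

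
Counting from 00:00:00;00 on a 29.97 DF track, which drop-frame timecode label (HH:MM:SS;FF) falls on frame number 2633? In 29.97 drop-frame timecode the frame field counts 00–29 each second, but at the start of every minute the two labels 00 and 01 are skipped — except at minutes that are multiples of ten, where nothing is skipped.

Ten DF minutes hold 17982 frames, so frame 2633 lies in block 0 (frames 0–17981) with 2633 frames into that block.
The block's first minute is 1800 frames and the rest 1798 each; 2633 frames reaches minute 1, so 0 × 18 + 1 × 2 = 2 labels have been skipped so far.
Adding those back, label number 2633 + 2 = 2635 at 30 labels/s is 87 s + 25 f = 0 h 1 min 27 s frame 25, i.e. 00:01:27;25.

00:01:27;25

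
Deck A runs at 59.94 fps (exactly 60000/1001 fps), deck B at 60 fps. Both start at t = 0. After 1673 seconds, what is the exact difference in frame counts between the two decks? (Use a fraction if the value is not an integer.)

A emits 60000/1001 × 1673 = 14340000/143 frames; B emits 60 × 1673 = 100380.
Difference = 14340/143 frames (≈ 100.2797); B is ahead of A.

14340/143 frames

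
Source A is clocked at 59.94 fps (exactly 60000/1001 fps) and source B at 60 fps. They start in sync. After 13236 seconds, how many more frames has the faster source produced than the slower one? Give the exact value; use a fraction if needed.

A emits 60000/1001 × 13236 = 794160000/1001 frames; B emits 60 × 13236 = 794160.
Difference = 794160/1001 frames (≈ 793.3666); B is ahead of A.

794160/1001 frames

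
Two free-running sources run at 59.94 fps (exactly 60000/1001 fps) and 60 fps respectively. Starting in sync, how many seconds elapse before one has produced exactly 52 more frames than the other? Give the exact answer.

13013/15 seconds

The gap grows by |60 − 60000/1001| = 60/1001 frames per second.
Time for a 52-frame gap: 52 ÷ (60/1001) = 13013/15 s.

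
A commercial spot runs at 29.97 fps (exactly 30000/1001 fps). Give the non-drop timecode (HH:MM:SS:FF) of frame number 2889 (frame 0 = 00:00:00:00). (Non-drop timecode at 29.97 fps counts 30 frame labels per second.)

2889 ÷ 30 = 96 full seconds, remainder 9 frames.
96 s = 0 h 1 min 36 s.
Timecode: 00:01:36:09.

00:01:36:09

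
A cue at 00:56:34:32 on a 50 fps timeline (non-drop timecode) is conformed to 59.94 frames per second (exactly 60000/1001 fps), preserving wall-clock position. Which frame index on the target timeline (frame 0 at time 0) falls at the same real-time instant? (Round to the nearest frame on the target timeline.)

Source frame index: (0×3600 + 56×60 + 34) × 50 + 32 = 169732.
Real time: 169732 / (50) = 84866/25 s.
Target frame: (84866/25) × (60000/1001) = 203678400/1001 ≈ 203474.925 → 203475.

frame 203475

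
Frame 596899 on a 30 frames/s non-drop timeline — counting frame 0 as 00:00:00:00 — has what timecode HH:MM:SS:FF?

05:31:36:19

596899 ÷ 30 = 19896 full seconds, remainder 19 frames.
19896 s = 5 h 31 min 36 s.
Timecode: 05:31:36:19.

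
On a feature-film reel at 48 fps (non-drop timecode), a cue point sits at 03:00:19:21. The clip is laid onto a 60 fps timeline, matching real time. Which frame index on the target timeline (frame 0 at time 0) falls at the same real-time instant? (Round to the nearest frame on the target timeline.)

Source frame index: (3×3600 + 0×60 + 19) × 48 + 21 = 519333.
Real time: 519333 / (48) = 173111/16 s.
Target frame: (173111/16) × (60) = 2596665/4 ≈ 649166.250 → 649166.

frame 649166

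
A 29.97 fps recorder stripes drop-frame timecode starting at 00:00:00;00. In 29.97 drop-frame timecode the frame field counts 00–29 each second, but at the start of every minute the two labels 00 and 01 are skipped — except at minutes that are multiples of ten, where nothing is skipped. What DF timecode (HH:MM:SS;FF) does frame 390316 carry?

03:37:03;18

Ten DF minutes hold 17982 frames, so frame 390316 lies in block 21 (frames 377622–395603) with 12694 frames into that block.
The block's first minute is 1800 frames and the rest 1798 each; 12694 frames reaches minute 7, so 21 × 18 + 7 × 2 = 392 labels have been skipped so far.
Adding those back, label number 390316 + 392 = 390708 at 30 labels/s is 13023 s + 18 f = 3 h 37 min 3 s frame 18, i.e. 03:37:03;18.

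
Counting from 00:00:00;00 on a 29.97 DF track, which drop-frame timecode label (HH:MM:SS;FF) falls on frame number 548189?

Each 10-minute DF block holds 10 × 60 × 30 − 9 × 2 = 17982 frames. 548189 ÷ 17982 → 30 full blocks, remainder 8729.
Within the partial block the first minute is 1800 frames and each further minute 1798, so 4 further minute boundaries passed. Total skipped labels = 18 × 30 + 2 × 4 = 548.
Non-drop label index = 548189 + 548 = 548737; at 30 labels/s that is 05:04:51:07, i.e. DF 05:04:51;07.

05:04:51;07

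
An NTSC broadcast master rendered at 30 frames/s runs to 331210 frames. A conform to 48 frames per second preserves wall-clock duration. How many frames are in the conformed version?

529936 frames

Frames at target rate = 331210 × (48) / (30) = 529936.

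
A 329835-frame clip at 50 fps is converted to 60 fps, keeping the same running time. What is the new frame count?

395802 frames

Target frames = source frames × (target rate / source rate) = 329835 × (60)/(50) = 329835 × 6/5 = 395802.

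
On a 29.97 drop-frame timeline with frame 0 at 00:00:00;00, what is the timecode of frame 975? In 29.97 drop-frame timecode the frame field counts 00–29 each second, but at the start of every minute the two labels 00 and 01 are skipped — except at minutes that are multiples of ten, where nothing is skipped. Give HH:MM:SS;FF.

00:00:32;15

Ten DF minutes hold 17982 frames, so frame 975 lies in block 0 (frames 0–17981) with 975 frames into that block.
The block's first minute is 1800 frames and the rest 1798 each; 975 frames reaches minute 0, so 0 × 18 + 0 × 2 = 0 labels have been skipped so far.
Adding those back, label number 975 + 0 = 975 at 30 labels/s is 32 s + 15 f = 0 h 0 min 32 s frame 15, i.e. 00:00:32;15.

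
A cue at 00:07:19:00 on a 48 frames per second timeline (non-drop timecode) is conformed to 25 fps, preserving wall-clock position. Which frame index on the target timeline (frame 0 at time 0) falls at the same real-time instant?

Source frame index: (0×3600 + 7×60 + 19) × 48 + 0 = 21072.
Real time: 21072 / (48) = 439 s.
Target frame: (439) × (25) = 10975.

frame 10975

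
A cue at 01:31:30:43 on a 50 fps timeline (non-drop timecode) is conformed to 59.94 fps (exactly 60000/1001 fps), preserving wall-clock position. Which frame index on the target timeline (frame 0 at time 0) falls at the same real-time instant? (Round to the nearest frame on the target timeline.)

frame 329122

Source frame index: (1×3600 + 31×60 + 30) × 50 + 43 = 274543.
Real time: 274543 / (50) = 274543/50 s.
Target frame: (274543/50) × (60000/1001) = 329451600/1001 ≈ 329122.478 → 329122.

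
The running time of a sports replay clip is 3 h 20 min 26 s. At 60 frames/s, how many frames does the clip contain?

3 h 20 min 26 s = 12026 s.
Frames = 12026 × 60 = 721560.

721560 frames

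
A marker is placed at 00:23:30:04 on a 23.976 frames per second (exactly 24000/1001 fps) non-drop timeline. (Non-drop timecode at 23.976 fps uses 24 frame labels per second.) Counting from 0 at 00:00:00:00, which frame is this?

Total seconds to the label: (0 × 3600 + 23 × 60 + 30) = 1410.
Frame index = 1410 × 24 + 4 = 33844.

33844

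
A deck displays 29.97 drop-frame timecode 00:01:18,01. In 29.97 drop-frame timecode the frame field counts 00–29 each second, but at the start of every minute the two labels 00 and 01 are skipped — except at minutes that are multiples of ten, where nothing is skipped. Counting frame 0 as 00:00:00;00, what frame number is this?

Complete 10-minute blocks: 0, each 17982 frames → 0.
Remaining 1 whole minute in the current block: 1800 + 0 × 1798 = 1800 frames.
Within the current minute: 18 × 30 + 1 − 2 = 539 (labels ;00/;01 skipped at this minute). Total = 0 + 1800 + 539 = 2339.

2339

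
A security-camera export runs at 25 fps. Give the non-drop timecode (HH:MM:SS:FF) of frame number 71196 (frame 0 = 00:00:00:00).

00:47:27:21

71196 ÷ 25 = 2847 full seconds, remainder 21 frames.
2847 s = 0 h 47 min 27 s.
Timecode: 00:47:27:21.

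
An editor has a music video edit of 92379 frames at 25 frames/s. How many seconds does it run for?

3695.16 seconds

Running time = 92379 / (25) = 3695.16 s.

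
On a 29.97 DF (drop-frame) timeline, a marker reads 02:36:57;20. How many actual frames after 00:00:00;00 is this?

Complete 10-minute blocks: 15, each 17982 frames → 269730.
Remaining 6 whole minutes in the current block: 1800 + 5 × 1798 = 10790 frames.
Within the current minute: 57 × 30 + 20 − 2 = 1728 (labels ;00/;01 skipped at this minute). Total = 269730 + 10790 + 1728 = 282248.

282248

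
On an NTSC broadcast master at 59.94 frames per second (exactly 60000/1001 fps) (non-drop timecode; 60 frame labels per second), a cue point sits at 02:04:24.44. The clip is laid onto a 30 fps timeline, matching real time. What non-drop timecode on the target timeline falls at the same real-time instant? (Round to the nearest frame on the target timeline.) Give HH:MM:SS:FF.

02:04:32:06

Source frame index: (2×3600 + 4×60 + 24) × 60 + 44 = 447884.
Real time: 447884 / (60000/1001) = 112082971/15000 s.
Target frame: (112082971/15000) × (30) = 112082971/500 ≈ 224165.942 → 224166.
At 30 labels/s: frame 224166 → 02:04:32:06.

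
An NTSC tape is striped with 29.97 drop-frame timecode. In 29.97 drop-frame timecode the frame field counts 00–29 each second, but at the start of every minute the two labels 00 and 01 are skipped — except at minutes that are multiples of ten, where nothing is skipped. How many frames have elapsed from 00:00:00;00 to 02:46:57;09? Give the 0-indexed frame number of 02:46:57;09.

300219

As if non-drop at 30 labels/s: (2 × 3600 + 46 × 60 + 57) × 30 + 9 = 300519.
Minute boundaries passed: 166; those not divisible by 10: 166 − 16 = 150; dropped labels = 2 × 150 = 300.
Actual frame index = 300519 − 300 = 300219.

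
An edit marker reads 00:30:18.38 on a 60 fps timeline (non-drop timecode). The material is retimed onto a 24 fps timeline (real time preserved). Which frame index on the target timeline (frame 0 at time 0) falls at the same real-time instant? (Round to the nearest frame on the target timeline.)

frame 43647

Source frame index: (0×3600 + 30×60 + 18) × 60 + 38 = 109118.
Real time: 109118 / (60) = 54559/30 s.
Target frame: (54559/30) × (24) = 218236/5 ≈ 43647.200 → 43647.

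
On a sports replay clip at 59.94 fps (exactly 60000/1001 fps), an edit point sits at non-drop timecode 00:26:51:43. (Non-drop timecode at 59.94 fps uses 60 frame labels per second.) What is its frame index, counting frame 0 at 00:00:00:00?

96703

Total seconds to the label: (0 × 3600 + 26 × 60 + 51) = 1611.
Frame index = 1611 × 60 + 43 = 96703.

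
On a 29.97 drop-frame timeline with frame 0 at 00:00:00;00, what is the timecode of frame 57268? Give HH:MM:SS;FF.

00:31:50;24

Each 10-minute DF block holds 10 × 60 × 30 − 9 × 2 = 17982 frames. 57268 ÷ 17982 → 3 full blocks, remainder 3322.
Within the partial block the first minute is 1800 frames and each further minute 1798, so 1 further minute boundary passed. Total skipped labels = 18 × 3 + 2 × 1 = 56.
Non-drop label index = 57268 + 56 = 57324; at 30 labels/s that is 00:31:50:24, i.e. DF 00:31:50;24.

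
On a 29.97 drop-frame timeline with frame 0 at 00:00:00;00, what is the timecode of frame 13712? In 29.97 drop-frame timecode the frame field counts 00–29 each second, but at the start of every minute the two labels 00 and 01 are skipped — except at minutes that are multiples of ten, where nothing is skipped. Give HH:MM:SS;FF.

Each 10-minute DF block holds 10 × 60 × 30 − 9 × 2 = 17982 frames. 13712 ÷ 17982 → 0 full blocks, remainder 13712.
Within the partial block the first minute is 1800 frames and each further minute 1798, so 7 further minute boundaries passed. Total skipped labels = 18 × 0 + 2 × 7 = 14.
Non-drop label index = 13712 + 14 = 13726; at 30 labels/s that is 00:07:37:16, i.e. DF 00:07:37;16.

00:07:37;16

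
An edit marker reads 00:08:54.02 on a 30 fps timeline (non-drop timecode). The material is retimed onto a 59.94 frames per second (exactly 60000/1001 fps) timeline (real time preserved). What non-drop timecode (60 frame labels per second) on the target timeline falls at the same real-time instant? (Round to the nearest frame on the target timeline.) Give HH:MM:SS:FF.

00:08:53:32

Source frame index: (0×3600 + 8×60 + 54) × 30 + 2 = 16022.
Real time: 16022 / (30) = 8011/15 s.
Target frame: (8011/15) × (60000/1001) = 32044000/1001 ≈ 32011.988 → 32012.
At 60 labels/s: frame 32012 → 00:08:53:32.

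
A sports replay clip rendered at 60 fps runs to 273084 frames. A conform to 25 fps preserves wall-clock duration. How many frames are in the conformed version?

113785 frames

Target frames = source frames × (target rate / source rate) = 273084 × (25)/(60) = 273084 × 5/12 = 113785.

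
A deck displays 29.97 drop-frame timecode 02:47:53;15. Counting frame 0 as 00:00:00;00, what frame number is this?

301903

Complete 10-minute blocks: 16, each 17982 frames → 287712.
Remaining 7 whole minutes in the current block: 1800 + 6 × 1798 = 12588 frames.
Within the current minute: 53 × 30 + 15 − 2 = 1603 (labels ;00/;01 skipped at this minute). Total = 287712 + 12588 + 1603 = 301903.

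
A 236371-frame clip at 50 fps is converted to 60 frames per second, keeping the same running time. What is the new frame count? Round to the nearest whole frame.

Frames at target rate = 236371 × (60) / (50) = 1418226/5 ≈ 283645.200.
Nearest whole frame: 283645.

283645 frames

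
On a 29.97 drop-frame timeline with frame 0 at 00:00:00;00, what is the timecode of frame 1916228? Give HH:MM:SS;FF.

17:45:38;06

Each 10-minute DF block holds 10 × 60 × 30 − 9 × 2 = 17982 frames. 1916228 ÷ 17982 → 106 full blocks, remainder 10136.
Within the partial block the first minute is 1800 frames and each further minute 1798, so 5 further minute boundaries passed. Total skipped labels = 18 × 106 + 2 × 5 = 1918.
Non-drop label index = 1916228 + 1918 = 1918146; at 30 labels/s that is 17:45:38:06, i.e. DF 17:45:38;06.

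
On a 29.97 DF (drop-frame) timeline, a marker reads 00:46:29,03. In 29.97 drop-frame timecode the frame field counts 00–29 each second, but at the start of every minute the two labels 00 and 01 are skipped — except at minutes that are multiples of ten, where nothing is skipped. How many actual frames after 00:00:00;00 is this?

Complete 10-minute blocks: 4, each 17982 frames → 71928.
Remaining 6 whole minutes in the current block: 1800 + 5 × 1798 = 10790 frames.
Within the current minute: 29 × 30 + 3 − 2 = 871 (labels ;00/;01 skipped at this minute). Total = 71928 + 10790 + 871 = 83589.

83589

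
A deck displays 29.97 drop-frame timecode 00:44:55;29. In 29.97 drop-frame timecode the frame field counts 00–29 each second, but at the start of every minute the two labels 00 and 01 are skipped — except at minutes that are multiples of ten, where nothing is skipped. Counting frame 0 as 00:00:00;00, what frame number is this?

Complete 10-minute blocks: 4, each 17982 frames → 71928.
Remaining 4 whole minutes in the current block: 1800 + 3 × 1798 = 7194 frames.
Within the current minute: 55 × 30 + 29 − 2 = 1677 (labels ;00/;01 skipped at this minute). Total = 71928 + 7194 + 1677 = 80799.

80799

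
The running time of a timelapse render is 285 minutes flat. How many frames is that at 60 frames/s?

285 min = 17100 s.
Frames = 17100 × 60 = 1026000.

1026000 frames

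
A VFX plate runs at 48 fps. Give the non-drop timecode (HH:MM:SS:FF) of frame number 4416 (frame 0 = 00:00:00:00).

4416 ÷ 48 = 92 full seconds, remainder 0 frames.
92 s = 0 h 1 min 32 s.
Timecode: 00:01:32:00.

00:01:32:00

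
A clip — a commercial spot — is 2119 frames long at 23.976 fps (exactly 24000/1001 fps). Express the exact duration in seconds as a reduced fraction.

2121119/24000 seconds

Running time = 2119 ÷ (24000/1001) = 2119 × 1001/24000 = 2121119/24000 s.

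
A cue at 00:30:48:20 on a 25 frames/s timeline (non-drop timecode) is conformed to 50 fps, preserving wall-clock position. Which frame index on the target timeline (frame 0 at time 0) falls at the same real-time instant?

Source frame index: (0×3600 + 30×60 + 48) × 25 + 20 = 46220.
Real time: 46220 / (25) = 9244/5 s.
Target frame: (9244/5) × (50) = 92440.

frame 92440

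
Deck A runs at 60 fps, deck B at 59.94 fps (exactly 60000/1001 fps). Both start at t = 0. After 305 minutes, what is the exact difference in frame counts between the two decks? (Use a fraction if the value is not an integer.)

1098000/1001 frames

305 min = 18300 s.
A emits 60 × 18300 = 1098000 frames; B emits 60000/1001 × 18300 = 1098000000/1001.
Difference = 1098000/1001 frames (≈ 1096.9031); B is behind A.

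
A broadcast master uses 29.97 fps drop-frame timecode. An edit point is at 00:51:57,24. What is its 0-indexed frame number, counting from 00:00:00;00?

Complete 10-minute blocks: 5, each 17982 frames → 89910.
Remaining 1 whole minute in the current block: 1800 + 0 × 1798 = 1800 frames.
Within the current minute: 57 × 30 + 24 − 2 = 1732 (labels ;00/;01 skipped at this minute). Total = 89910 + 1800 + 1732 = 93442.

93442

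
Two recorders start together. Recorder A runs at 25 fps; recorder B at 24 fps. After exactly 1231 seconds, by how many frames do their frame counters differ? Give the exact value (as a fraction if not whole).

A emits 25 × 1231 = 30775 frames; B emits 24 × 1231 = 29544.
Difference = 1231 frames; B is behind A.

1231 frames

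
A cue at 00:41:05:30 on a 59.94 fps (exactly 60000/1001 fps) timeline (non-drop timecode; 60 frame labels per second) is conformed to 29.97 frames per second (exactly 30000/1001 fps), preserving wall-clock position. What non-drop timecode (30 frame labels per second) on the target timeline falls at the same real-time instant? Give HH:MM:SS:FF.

Source frame index: (0×3600 + 41×60 + 5) × 60 + 30 = 147930.
Real time: 147930 / (60000/1001) = 4935931/2000 s.
Target frame: (4935931/2000) × (30000/1001) = 73965.
At 30 labels/s: frame 73965 → 00:41:05:15.

00:41:05:15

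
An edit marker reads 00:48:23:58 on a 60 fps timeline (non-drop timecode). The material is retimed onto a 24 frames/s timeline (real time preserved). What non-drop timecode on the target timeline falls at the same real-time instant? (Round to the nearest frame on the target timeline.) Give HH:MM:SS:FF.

00:48:23:23

Source frame index: (0×3600 + 48×60 + 23) × 60 + 58 = 174238.
Real time: 174238 / (60) = 87119/30 s.
Target frame: (87119/30) × (24) = 348476/5 ≈ 69695.200 → 69695.
At 24 labels/s: frame 69695 → 00:48:23:23.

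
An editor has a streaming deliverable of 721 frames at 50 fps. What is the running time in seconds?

Running time = 721 / (50) = 14.42 s.

14.42 seconds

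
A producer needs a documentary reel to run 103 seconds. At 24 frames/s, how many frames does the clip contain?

2472 frames

Frames = 103 × 24 = 2472.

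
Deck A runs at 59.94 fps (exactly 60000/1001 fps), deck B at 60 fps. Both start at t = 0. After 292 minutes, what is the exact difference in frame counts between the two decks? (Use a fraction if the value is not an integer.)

1051200/1001 frames

292 min = 17520 s.
A emits 60000/1001 × 17520 = 1051200000/1001 frames; B emits 60 × 17520 = 1051200.
Difference = 1051200/1001 frames (≈ 1050.1499); B is ahead of A.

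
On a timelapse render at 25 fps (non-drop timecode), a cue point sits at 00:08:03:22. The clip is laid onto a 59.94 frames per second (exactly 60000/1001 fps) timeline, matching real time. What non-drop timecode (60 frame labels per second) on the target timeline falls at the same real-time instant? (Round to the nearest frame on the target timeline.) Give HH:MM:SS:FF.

Source frame index: (0×3600 + 8×60 + 3) × 25 + 22 = 12097.
Real time: 12097 / (25) = 12097/25 s.
Target frame: (12097/25) × (60000/1001) = 29032800/1001 ≈ 29003.796 → 29004.
At 60 labels/s: frame 29004 → 00:08:03:24.

00:08:03:24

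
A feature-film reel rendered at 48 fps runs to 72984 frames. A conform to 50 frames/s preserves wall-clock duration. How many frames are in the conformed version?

76025 frames

Target frames = source frames × (target rate / source rate) = 72984 × (50)/(48) = 72984 × 25/24 = 76025.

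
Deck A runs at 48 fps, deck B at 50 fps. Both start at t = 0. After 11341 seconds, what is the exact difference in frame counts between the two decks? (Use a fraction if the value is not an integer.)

22682 frames

A emits 48 × 11341 = 544368 frames; B emits 50 × 11341 = 567050.
Difference = 22682 frames; B is ahead of A.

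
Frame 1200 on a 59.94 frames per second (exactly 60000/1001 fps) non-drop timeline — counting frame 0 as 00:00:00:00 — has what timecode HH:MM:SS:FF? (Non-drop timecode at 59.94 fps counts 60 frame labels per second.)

00:00:20:00

1200 ÷ 60 = 20 full seconds, remainder 0 frames.
20 s = 0 h 0 min 20 s.
Timecode: 00:00:20:00.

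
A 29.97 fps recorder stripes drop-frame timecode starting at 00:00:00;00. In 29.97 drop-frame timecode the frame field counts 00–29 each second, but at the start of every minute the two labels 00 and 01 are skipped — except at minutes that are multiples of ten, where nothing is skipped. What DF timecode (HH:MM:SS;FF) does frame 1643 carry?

00:00:54;23

Each 10-minute DF block holds 10 × 60 × 30 − 9 × 2 = 17982 frames. 1643 ÷ 17982 → 0 full blocks, remainder 1643.
Within the partial block the first minute is 1800 frames and each further minute 1798, so 0 further minute boundaries passed. Total skipped labels = 18 × 0 + 2 × 0 = 0.
Non-drop label index = 1643 + 0 = 1643; at 30 labels/s that is 00:00:54:23, i.e. DF 00:00:54;23.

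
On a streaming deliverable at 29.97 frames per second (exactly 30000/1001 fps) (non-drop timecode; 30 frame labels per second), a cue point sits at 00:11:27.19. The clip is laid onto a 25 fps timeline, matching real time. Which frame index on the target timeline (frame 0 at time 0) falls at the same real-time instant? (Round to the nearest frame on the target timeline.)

frame 17208

Source frame index: (0×3600 + 11×60 + 27) × 30 + 19 = 20629.
Real time: 20629 / (30000/1001) = 20649629/30000 s.
Target frame: (20649629/30000) × (25) = 20649629/1200 ≈ 17208.024 → 17208.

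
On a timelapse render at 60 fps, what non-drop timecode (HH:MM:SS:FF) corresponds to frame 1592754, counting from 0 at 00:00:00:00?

1592754 ÷ 60 = 26545 full seconds, remainder 54 frames.
26545 s = 7 h 22 min 25 s.
Timecode: 07:22:25:54.

07:22:25:54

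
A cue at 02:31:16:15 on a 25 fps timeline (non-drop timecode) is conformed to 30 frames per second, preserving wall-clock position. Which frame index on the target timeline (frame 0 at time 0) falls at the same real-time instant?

Source frame index: (2×3600 + 31×60 + 16) × 25 + 15 = 226915.
Real time: 226915 / (25) = 45383/5 s.
Target frame: (45383/5) × (30) = 272298.

frame 272298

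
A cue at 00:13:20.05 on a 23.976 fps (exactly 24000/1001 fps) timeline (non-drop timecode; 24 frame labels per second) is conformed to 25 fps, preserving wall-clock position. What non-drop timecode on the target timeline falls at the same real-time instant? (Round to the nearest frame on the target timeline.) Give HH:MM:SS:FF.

Source frame index: (0×3600 + 13×60 + 20) × 24 + 5 = 19205.
Real time: 19205 / (24000/1001) = 3844841/4800 s.
Target frame: (3844841/4800) × (25) = 3844841/192 ≈ 20025.214 → 20025.
At 25 labels/s: frame 20025 → 00:13:21:00.

00:13:21:00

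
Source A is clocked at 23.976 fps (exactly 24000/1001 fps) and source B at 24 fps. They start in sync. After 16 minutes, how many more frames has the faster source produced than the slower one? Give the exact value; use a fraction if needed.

23040/1001 frames

16 min = 960 s.
A emits 24000/1001 × 960 = 23040000/1001 frames; B emits 24 × 960 = 23040.
Difference = 23040/1001 frames (≈ 23.0170); B is ahead of A.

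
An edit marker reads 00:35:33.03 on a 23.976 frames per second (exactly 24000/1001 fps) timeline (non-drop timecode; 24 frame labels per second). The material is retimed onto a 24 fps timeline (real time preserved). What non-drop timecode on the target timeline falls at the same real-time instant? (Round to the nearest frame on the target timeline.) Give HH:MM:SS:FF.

00:35:35:06

Source frame index: (0×3600 + 35×60 + 33) × 24 + 3 = 51195.
Real time: 51195 / (24000/1001) = 3416413/1600 s.
Target frame: (3416413/1600) × (24) = 10249239/200 ≈ 51246.195 → 51246.
At 24 labels/s: frame 51246 → 00:35:35:06.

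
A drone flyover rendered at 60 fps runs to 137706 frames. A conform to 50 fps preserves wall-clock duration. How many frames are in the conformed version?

Target frames = source frames × (target rate / source rate) = 137706 × (50)/(60) = 137706 × 5/6 = 114755.

114755 frames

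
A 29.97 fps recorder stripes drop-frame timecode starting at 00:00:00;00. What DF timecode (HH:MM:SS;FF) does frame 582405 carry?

Ten DF minutes hold 17982 frames, so frame 582405 lies in block 32 (frames 575424–593405) with 6981 frames into that block.
The block's first minute is 1800 frames and the rest 1798 each; 6981 frames reaches minute 3, so 32 × 18 + 3 × 2 = 582 labels have been skipped so far.
Adding those back, label number 582405 + 582 = 582987 at 30 labels/s is 19432 s + 27 f = 5 h 23 min 52 s frame 27, i.e. 05:23:52;27.

05:23:52;27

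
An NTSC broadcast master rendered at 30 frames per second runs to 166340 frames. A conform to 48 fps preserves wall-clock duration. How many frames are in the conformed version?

266144 frames

Frames at target rate = 166340 × (48) / (30) = 266144.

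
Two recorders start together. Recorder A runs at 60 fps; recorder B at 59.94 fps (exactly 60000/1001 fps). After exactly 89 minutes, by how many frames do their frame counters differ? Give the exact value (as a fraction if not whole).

320400/1001 frames

89 min = 5340 s.
A emits 60 × 5340 = 320400 frames; B emits 60000/1001 × 5340 = 320400000/1001.
Difference = 320400/1001 frames (≈ 320.0799); B is behind A.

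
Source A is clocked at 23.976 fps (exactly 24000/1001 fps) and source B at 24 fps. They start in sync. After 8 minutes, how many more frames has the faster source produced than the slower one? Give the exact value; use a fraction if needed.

8 min = 480 s.
A emits 24000/1001 × 480 = 11520000/1001 frames; B emits 24 × 480 = 11520.
Difference = 11520/1001 frames (≈ 11.5085); B is ahead of A.

11520/1001 frames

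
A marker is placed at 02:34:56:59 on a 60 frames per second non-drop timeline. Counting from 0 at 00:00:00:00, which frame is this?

Total seconds to the label: (2 × 3600 + 34 × 60 + 56) = 9296.
Frame index = 9296 × 60 + 59 = 557819.

frame 557819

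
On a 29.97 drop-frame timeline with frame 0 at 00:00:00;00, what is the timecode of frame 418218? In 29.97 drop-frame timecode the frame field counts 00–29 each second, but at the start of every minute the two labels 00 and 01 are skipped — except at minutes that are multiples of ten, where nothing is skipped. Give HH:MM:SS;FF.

03:52:34;16

Each 10-minute DF block holds 10 × 60 × 30 − 9 × 2 = 17982 frames. 418218 ÷ 17982 → 23 full blocks, remainder 4632.
Within the partial block the first minute is 1800 frames and each further minute 1798, so 2 further minute boundaries passed. Total skipped labels = 18 × 23 + 2 × 2 = 418.
Non-drop label index = 418218 + 418 = 418636; at 30 labels/s that is 03:52:34:16, i.e. DF 03:52:34;16.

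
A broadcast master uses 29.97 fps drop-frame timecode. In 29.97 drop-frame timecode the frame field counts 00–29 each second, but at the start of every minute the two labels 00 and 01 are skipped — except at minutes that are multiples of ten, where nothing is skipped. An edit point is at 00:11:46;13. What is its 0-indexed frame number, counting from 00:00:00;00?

21173

As if non-drop at 30 labels/s: (0 × 3600 + 11 × 60 + 46) × 30 + 13 = 21193.
Minute boundaries passed: 11; those not divisible by 10: 11 − 1 = 10; dropped labels = 2 × 10 = 20.
Actual frame index = 21193 − 20 = 21173.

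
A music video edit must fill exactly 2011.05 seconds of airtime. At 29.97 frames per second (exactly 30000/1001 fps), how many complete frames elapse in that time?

Frames = 2011.05 × 30000/1001 = 60331500/1001 ≈ 60271.2288.
Complete frames: 60271.

60271 frames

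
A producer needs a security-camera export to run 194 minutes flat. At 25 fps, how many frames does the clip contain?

291000 frames

194 min = 11640 s.
Frames = 11640 × 25 = 291000.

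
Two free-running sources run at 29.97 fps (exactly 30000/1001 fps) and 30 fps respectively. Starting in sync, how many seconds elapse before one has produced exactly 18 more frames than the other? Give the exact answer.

600.6 seconds

The gap grows by |30 − 30000/1001| = 30/1001 frames per second.
Time for a 18-frame gap: 18 ÷ (30/1001) = 600.6 s.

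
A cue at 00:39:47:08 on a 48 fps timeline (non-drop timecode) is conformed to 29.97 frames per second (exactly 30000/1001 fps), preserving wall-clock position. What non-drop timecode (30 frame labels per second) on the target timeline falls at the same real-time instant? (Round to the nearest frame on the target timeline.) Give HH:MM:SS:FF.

Source frame index: (0×3600 + 39×60 + 47) × 48 + 8 = 114584.
Real time: 114584 / (48) = 14323/6 s.
Target frame: (14323/6) × (30000/1001) = 71615000/1001 ≈ 71543.457 → 71543.
At 30 labels/s: frame 71543 → 00:39:44:23.

00:39:44:23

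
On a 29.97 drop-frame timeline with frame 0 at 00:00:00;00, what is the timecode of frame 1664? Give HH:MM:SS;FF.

00:00:55;14

Ten DF minutes hold 17982 frames, so frame 1664 lies in block 0 (frames 0–17981) with 1664 frames into that block.
The block's first minute is 1800 frames and the rest 1798 each; 1664 frames reaches minute 0, so 0 × 18 + 0 × 2 = 0 labels have been skipped so far.
Adding those back, label number 1664 + 0 = 1664 at 30 labels/s is 55 s + 14 f = 0 h 0 min 55 s frame 14, i.e. 00:00:55;14.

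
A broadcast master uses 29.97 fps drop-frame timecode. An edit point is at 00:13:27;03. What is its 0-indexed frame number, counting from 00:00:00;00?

24189

As if non-drop at 30 labels/s: (0 × 3600 + 13 × 60 + 27) × 30 + 3 = 24213.
Minute boundaries passed: 13; those not divisible by 10: 13 − 1 = 12; dropped labels = 2 × 12 = 24.
Actual frame index = 24213 − 24 = 24189.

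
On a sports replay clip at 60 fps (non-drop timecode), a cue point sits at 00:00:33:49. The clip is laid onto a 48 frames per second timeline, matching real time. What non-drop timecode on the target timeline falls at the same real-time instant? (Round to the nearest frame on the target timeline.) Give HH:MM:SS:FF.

00:00:33:39

Source frame index: (0×3600 + 0×60 + 33) × 60 + 49 = 2029.
Real time: 2029 / (60) = 2029/60 s.
Target frame: (2029/60) × (48) = 8116/5 ≈ 1623.200 → 1623.
At 48 labels/s: frame 1623 → 00:00:33:39.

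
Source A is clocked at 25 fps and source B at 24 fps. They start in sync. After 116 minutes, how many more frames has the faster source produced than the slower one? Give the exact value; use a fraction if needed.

116 min = 6960 s.
A emits 25 × 6960 = 174000 frames; B emits 24 × 6960 = 167040.
Difference = 6960 frames; B is behind A.

6960 frames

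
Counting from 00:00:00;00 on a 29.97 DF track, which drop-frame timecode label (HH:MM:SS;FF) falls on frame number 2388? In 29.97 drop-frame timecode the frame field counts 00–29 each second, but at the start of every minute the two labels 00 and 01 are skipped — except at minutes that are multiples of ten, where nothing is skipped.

00:01:19;20

Ten DF minutes hold 17982 frames, so frame 2388 lies in block 0 (frames 0–17981) with 2388 frames into that block.
The block's first minute is 1800 frames and the rest 1798 each; 2388 frames reaches minute 1, so 0 × 18 + 1 × 2 = 2 labels have been skipped so far.
Adding those back, label number 2388 + 2 = 2390 at 30 labels/s is 79 s + 20 f = 0 h 1 min 19 s frame 20, i.e. 00:01:19;20.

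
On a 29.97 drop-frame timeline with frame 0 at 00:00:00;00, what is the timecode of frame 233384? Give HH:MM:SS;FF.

Ten DF minutes hold 17982 frames, so frame 233384 lies in block 12 (frames 215784–233765) with 17600 frames into that block.
The block's first minute is 1800 frames and the rest 1798 each; 17600 frames reaches minute 9, so 12 × 18 + 9 × 2 = 234 labels have been skipped so far.
Adding those back, label number 233384 + 234 = 233618 at 30 labels/s is 7787 s + 8 f = 2 h 9 min 47 s frame 8, i.e. 02:09:47;08.

02:09:47;08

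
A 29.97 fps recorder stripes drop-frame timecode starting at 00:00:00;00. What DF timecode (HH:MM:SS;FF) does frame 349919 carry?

03:14:35;19

Ten DF minutes hold 17982 frames, so frame 349919 lies in block 19 (frames 341658–359639) with 8261 frames into that block.
The block's first minute is 1800 frames and the rest 1798 each; 8261 frames reaches minute 4, so 19 × 18 + 4 × 2 = 350 labels have been skipped so far.
Adding those back, label number 349919 + 350 = 350269 at 30 labels/s is 11675 s + 19 f = 3 h 14 min 35 s frame 19, i.e. 03:14:35;19.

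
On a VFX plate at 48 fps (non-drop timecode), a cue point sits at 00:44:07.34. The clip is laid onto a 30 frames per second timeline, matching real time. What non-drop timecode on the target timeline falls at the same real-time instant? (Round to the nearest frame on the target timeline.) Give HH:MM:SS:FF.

00:44:07:21

Source frame index: (0×3600 + 44×60 + 7) × 48 + 34 = 127090.
Real time: 127090 / (48) = 63545/24 s.
Target frame: (63545/24) × (30) = 317725/4 ≈ 79431.250 → 79431.
At 30 labels/s: frame 79431 → 00:44:07:21.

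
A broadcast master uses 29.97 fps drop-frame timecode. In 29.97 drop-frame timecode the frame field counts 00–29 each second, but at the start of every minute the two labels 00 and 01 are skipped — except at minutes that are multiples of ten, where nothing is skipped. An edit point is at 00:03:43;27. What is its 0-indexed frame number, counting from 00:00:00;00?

Complete 10-minute blocks: 0, each 17982 frames → 0.
Remaining 3 whole minutes in the current block: 1800 + 2 × 1798 = 5396 frames.
Within the current minute: 43 × 30 + 27 − 2 = 1315 (labels ;00/;01 skipped at this minute). Total = 0 + 5396 + 1315 = 6711.

6711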